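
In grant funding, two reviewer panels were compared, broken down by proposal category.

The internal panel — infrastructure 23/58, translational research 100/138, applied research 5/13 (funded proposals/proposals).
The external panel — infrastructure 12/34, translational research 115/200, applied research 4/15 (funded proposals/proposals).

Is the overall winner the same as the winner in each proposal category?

Yes

Infrastructure: the internal panel 23/58 = 39.7%, the external panel 12/34 = 35.3% → the internal panel
Translational research: the internal panel 100/138 = 72.5%, the external panel 115/200 = 57.5% → the internal panel
Applied research: the internal panel 5/13 = 38.5%, the external panel 4/15 = 26.7% → the internal panel
Overall: the internal panel 128/209 = 61.2%, the external panel 131/249 = 52.6% → the internal panel
The internal panel wins overall and in every proposal group — no reversal.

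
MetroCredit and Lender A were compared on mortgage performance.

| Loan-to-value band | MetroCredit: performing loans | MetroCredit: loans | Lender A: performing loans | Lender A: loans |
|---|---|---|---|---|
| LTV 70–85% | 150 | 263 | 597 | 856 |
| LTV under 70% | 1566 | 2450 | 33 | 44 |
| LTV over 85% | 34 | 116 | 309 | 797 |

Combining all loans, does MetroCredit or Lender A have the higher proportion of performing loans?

LTV 70–85%: MetroCredit 150/263 = 57.0%, Lender A 597/856 = 69.7% → Lender A
LTV under 70%: MetroCredit 1566/2450 = 63.9%, Lender A 33/44 = 75.0% → Lender A
LTV over 85%: MetroCredit 34/116 = 29.3%, Lender A 309/797 = 38.8% → Lender A
Overall: MetroCredit 1750/2829 = 61.9%, Lender A 939/1697 = 55.3% → MetroCredit
(Lender A wins every loan-to-value group but MetroCredit wins overall — Lender A's loans skew toward the low-rate LTV over 85% group.)

MetroCredit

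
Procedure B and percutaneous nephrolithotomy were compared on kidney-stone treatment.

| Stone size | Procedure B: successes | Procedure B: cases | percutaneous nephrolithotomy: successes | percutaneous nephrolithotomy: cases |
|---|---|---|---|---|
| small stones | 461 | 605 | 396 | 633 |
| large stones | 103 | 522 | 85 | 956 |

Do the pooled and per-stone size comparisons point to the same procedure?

Small stones: Procedure B 461/605 = 76.2%, percutaneous nephrolithotomy 396/633 = 62.6% → Procedure B
Large stones: Procedure B 103/522 = 19.7%, percutaneous nephrolithotomy 85/956 = 8.9% → Procedure B
Overall: Procedure B 564/1127 = 50.0%, percutaneous nephrolithotomy 481/1589 = 30.3% → Procedure B
Procedure B wins overall and in every stone group — no reversal.

Yes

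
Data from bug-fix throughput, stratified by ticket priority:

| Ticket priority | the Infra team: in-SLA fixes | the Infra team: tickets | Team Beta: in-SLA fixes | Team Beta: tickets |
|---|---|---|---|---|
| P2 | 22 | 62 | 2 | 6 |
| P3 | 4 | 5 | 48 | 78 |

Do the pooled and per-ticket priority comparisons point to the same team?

No

P2: the Infra team 22/62 = 35.5%, Team Beta 2/6 = 33.3% → the Infra team
P3: the Infra team 4/5 = 80.0%, Team Beta 48/78 = 61.5% → the Infra team
Overall: the Infra team 26/67 = 38.8%, Team Beta 50/84 = 59.5% → Team Beta
The Infra team wins each ticket group but Team Beta wins overall — the comparison reverses. The Infra team's tickets skew toward P2, which has a lower base rate.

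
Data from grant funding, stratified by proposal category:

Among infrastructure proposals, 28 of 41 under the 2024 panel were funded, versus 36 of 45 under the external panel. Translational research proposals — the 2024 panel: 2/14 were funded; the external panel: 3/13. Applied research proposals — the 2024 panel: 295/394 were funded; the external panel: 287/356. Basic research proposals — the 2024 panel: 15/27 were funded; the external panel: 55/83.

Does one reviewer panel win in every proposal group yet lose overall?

Infrastructure: the 2024 panel 28/41 = 68.3%, the external panel 36/45 = 80.0% → the external panel
Translational research: the 2024 panel 2/14 = 14.3%, the external panel 3/13 = 23.1% → the external panel
Applied research: the 2024 panel 295/394 = 74.9%, the external panel 287/356 = 80.6% → the external panel
Basic research: the 2024 panel 15/27 = 55.6%, the external panel 55/83 = 66.3% → the external panel
Overall: the 2024 panel 340/476 = 71.4%, the external panel 381/497 = 76.7% → the external panel
The external panel wins overall and in every proposal group — no reversal.

No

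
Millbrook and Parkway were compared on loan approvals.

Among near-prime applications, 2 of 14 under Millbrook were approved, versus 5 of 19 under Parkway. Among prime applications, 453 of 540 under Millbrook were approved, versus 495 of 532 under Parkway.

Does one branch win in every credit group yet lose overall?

No

Near-prime: Millbrook 2/14 = 14.3%, Parkway 5/19 = 26.3% → Parkway
Prime: Millbrook 453/540 = 83.9%, Parkway 495/532 = 93.0% → Parkway
Overall: Millbrook 455/554 = 82.1%, Parkway 500/551 = 90.7% → Parkway
Parkway wins overall and in every credit group — no reversal.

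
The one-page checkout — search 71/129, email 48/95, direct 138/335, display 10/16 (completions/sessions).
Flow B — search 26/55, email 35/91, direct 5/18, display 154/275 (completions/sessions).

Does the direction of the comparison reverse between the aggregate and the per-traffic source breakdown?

Search: the one-page checkout 71/129 = 55.0%, Flow B 26/55 = 47.3% → the one-page checkout
Email: the one-page checkout 48/95 = 50.5%, Flow B 35/91 = 38.5% → the one-page checkout
Direct: the one-page checkout 138/335 = 41.2%, Flow B 5/18 = 27.8% → the one-page checkout
Display: the one-page checkout 10/16 = 62.5%, Flow B 154/275 = 56.0% → the one-page checkout
Overall: the one-page checkout 267/575 = 46.4%, Flow B 220/439 = 50.1% → Flow B
The one-page checkout wins each traffic group but Flow B wins overall — the comparison reverses. The one-page checkout's sessions skew toward direct, which has a lower base rate.

Yes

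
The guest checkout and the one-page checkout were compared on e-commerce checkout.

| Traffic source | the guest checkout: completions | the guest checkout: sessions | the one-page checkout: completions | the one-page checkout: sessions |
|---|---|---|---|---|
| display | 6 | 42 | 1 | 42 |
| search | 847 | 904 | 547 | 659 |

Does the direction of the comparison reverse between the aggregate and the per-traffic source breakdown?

Display: the guest checkout 6/42 = 14.3%, the one-page checkout 1/42 = 2.4% → the guest checkout
Search: the guest checkout 847/904 = 93.7%, the one-page checkout 547/659 = 83.0% → the guest checkout
Overall: the guest checkout 853/946 = 90.2%, the one-page checkout 548/701 = 78.2% → the guest checkout
The guest checkout wins overall and in every traffic group — no reversal.

No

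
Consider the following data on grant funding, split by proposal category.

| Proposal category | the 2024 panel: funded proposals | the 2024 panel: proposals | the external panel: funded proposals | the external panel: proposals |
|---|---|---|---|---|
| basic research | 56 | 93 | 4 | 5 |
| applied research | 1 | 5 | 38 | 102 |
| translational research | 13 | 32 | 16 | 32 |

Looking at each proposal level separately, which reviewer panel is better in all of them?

the external panel

Basic research: the 2024 panel 56/93 = 60.2%, the external panel 4/5 = 80.0% → the external panel
Applied research: the 2024 panel 1/5 = 20.0%, the external panel 38/102 = 37.3% → the external panel
Translational research: the 2024 panel 13/32 = 40.6%, the external panel 16/32 = 50.0% → the external panel
The external panel has the higher rate in all 3 groups.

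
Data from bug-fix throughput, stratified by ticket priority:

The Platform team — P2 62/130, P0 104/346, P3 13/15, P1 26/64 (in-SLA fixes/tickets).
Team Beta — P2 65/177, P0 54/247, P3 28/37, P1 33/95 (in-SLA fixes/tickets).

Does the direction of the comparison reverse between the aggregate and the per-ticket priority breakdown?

P2: the Platform team 62/130 = 47.7%, Team Beta 65/177 = 36.7% → the Platform team
P0: the Platform team 104/346 = 30.1%, Team Beta 54/247 = 21.9% → the Platform team
P3: the Platform team 13/15 = 86.7%, Team Beta 28/37 = 75.7% → the Platform team
P1: the Platform team 26/64 = 40.6%, Team Beta 33/95 = 34.7% → the Platform team
Overall: the Platform team 205/555 = 36.9%, Team Beta 180/556 = 32.4% → the Platform team
The Platform team wins overall and in every ticket group — no reversal.

No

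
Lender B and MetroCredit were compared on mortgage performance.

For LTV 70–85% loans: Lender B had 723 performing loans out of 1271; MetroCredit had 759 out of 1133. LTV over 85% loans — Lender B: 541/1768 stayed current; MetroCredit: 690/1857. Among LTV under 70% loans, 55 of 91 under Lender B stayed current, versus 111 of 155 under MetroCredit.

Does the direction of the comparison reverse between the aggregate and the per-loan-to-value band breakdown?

LTV 70–85%: Lender B 723/1271 = 56.9%, MetroCredit 759/1133 = 67.0% → MetroCredit
LTV over 85%: Lender B 541/1768 = 30.6%, MetroCredit 690/1857 = 37.2% → MetroCredit
LTV under 70%: Lender B 55/91 = 60.4%, MetroCredit 111/155 = 71.6% → MetroCredit
Overall: Lender B 1319/3130 = 42.1%, MetroCredit 1560/3145 = 49.6% → MetroCredit
MetroCredit wins overall and in every loan-to-value group — no reversal.

No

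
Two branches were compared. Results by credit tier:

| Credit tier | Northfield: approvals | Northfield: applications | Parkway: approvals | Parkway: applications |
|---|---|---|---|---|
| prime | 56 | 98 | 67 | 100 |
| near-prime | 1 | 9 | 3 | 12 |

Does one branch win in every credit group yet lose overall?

Prime: Northfield 56/98 = 57.1%, Parkway 67/100 = 67.0% → Parkway
Near-prime: Northfield 1/9 = 11.1%, Parkway 3/12 = 25.0% → Parkway
Overall: Northfield 57/107 = 53.3%, Parkway 70/112 = 62.5% → Parkway
Parkway wins overall and in every credit group — no reversal.

No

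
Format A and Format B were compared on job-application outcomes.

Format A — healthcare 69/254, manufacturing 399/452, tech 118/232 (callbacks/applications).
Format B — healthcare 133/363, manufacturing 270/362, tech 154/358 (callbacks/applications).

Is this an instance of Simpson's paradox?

No

Healthcare: Format A 69/254 = 27.2%, Format B 133/363 = 36.6% → Format B
Manufacturing: Format A 399/452 = 88.3%, Format B 270/362 = 74.6% → Format A
Tech: Format A 118/232 = 50.9%, Format B 154/358 = 43.0% → Format A
Overall: Format A 586/938 = 62.5%, Format B 557/1083 = 51.4% → Format A
Neither sweeps: Format A wins 2 of 3 groups, Format B wins 1. Format A wins overall but not every group — no Simpson reversal.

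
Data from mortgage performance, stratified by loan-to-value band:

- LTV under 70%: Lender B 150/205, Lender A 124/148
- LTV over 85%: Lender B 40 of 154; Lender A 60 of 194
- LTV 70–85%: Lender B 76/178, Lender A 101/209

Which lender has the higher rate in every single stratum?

Lender A

LTV under 70%: Lender B 150/205 = 73.2%, Lender A 124/148 = 83.8% → Lender A
LTV over 85%: Lender B 40/154 = 26.0%, Lender A 60/194 = 30.9% → Lender A
LTV 70–85%: Lender B 76/178 = 42.7%, Lender A 101/209 = 48.3% → Lender A
Lender A has the higher rate in all 3 groups.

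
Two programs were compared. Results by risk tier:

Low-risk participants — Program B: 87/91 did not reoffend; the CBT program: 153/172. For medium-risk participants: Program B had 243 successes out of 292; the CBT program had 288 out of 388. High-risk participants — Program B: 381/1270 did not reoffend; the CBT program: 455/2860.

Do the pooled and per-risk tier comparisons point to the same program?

Yes

Low-risk: Program B 87/91 = 95.6%, the CBT program 153/172 = 89.0% → Program B
Medium-risk: Program B 243/292 = 83.2%, the CBT program 288/388 = 74.2% → Program B
High-risk: Program B 381/1270 = 30.0%, the CBT program 455/2860 = 15.9% → Program B
Overall: Program B 711/1653 = 43.0%, the CBT program 896/3420 = 26.2% → Program B
Program B wins overall and in every risk group — no reversal.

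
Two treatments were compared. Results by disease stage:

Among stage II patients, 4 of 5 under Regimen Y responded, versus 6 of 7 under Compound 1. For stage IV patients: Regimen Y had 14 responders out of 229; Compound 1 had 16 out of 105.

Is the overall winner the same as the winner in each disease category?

Yes

Stage II: Regimen Y 4/5 = 80.0%, Compound 1 6/7 = 85.7% → Compound 1
Stage IV: Regimen Y 14/229 = 6.1%, Compound 1 16/105 = 15.2% → Compound 1
Overall: Regimen Y 18/234 = 7.7%, Compound 1 22/112 = 19.6% → Compound 1
Compound 1 wins overall and in every disease group — no reversal.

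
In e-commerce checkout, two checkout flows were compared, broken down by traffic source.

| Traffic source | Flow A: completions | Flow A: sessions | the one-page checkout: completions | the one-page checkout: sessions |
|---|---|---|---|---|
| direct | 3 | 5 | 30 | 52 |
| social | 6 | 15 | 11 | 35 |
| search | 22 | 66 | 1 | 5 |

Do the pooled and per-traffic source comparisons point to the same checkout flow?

No

Direct: Flow A 3/5 = 60.0%, the one-page checkout 30/52 = 57.7% → Flow A
Social: Flow A 6/15 = 40.0%, the one-page checkout 11/35 = 31.4% → Flow A
Search: Flow A 22/66 = 33.3%, the one-page checkout 1/5 = 20.0% → Flow A
Overall: Flow A 31/86 = 36.0%, the one-page checkout 42/92 = 45.7% → the one-page checkout
Flow A wins each traffic group but the one-page checkout wins overall — the comparison reverses. Flow A's sessions skew toward search, which has a lower base rate.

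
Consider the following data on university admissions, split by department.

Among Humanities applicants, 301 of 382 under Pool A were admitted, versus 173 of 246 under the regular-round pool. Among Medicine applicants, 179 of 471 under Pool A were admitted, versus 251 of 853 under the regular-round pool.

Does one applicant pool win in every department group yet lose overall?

Humanities: Pool A 301/382 = 78.8%, the regular-round pool 173/246 = 70.3% → Pool A
Medicine: Pool A 179/471 = 38.0%, the regular-round pool 251/853 = 29.4% → Pool A
Overall: Pool A 480/853 = 56.3%, the regular-round pool 424/1099 = 38.6% → Pool A
Pool A wins overall and in every department group — no reversal.

No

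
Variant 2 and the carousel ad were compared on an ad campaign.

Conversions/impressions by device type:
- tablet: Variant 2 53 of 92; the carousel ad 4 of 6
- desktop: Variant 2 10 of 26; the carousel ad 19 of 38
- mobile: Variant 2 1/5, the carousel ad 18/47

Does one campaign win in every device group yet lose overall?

Tablet: Variant 2 53/92 = 57.6%, the carousel ad 4/6 = 66.7% → the carousel ad
Desktop: Variant 2 10/26 = 38.5%, the carousel ad 19/38 = 50.0% → the carousel ad
Mobile: Variant 2 1/5 = 20.0%, the carousel ad 18/47 = 38.3% → the carousel ad
Overall: Variant 2 64/123 = 52.0%, the carousel ad 41/91 = 45.1% → Variant 2
The carousel ad wins each device group but Variant 2 wins overall — the comparison reverses. The carousel ad's impressions skew toward mobile, which has a lower base rate.

Yes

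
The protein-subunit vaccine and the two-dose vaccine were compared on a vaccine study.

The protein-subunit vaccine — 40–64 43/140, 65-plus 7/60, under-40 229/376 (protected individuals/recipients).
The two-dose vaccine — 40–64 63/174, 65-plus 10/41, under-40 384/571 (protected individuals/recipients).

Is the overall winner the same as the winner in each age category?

Yes

40–64: the protein-subunit vaccine 43/140 = 30.7%, the two-dose vaccine 63/174 = 36.2% → the two-dose vaccine
65-plus: the protein-subunit vaccine 7/60 = 11.7%, the two-dose vaccine 10/41 = 24.4% → the two-dose vaccine
Under-40: the protein-subunit vaccine 229/376 = 60.9%, the two-dose vaccine 384/571 = 67.3% → the two-dose vaccine
Overall: the protein-subunit vaccine 279/576 = 48.4%, the two-dose vaccine 457/786 = 58.1% → the two-dose vaccine
The two-dose vaccine wins overall and in every age group — no reversal.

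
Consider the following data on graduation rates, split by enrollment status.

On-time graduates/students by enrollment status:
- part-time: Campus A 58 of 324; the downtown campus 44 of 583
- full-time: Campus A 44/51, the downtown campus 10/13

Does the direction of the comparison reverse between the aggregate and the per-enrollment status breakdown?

No

Part-time: Campus A 58/324 = 17.9%, the downtown campus 44/583 = 7.5% → Campus A
Full-time: Campus A 44/51 = 86.3%, the downtown campus 10/13 = 76.9% → Campus A
Overall: Campus A 102/375 = 27.2%, the downtown campus 54/596 = 9.1% → Campus A
Campus A wins overall and in every enrollment group — no reversal.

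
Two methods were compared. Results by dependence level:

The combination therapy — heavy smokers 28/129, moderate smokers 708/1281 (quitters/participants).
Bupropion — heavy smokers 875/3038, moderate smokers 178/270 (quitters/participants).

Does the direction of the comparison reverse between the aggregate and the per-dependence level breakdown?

Heavy smokers: the combination therapy 28/129 = 21.7%, bupropion 875/3038 = 28.8% → bupropion
Moderate smokers: the combination therapy 708/1281 = 55.3%, bupropion 178/270 = 65.9% → bupropion
Overall: the combination therapy 736/1410 = 52.2%, bupropion 1053/3308 = 31.8% → the combination therapy
Bupropion wins each dependence group but the combination therapy wins overall — the comparison reverses. Bupropion's participants skew toward heavy smokers, which has a lower base rate.

Yes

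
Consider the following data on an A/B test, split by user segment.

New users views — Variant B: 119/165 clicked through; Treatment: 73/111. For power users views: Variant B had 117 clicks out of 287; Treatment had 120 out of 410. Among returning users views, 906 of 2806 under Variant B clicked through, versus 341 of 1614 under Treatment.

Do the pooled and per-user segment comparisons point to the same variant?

Yes

New users: Variant B 119/165 = 72.1%, Treatment 73/111 = 65.8% → Variant B
Power users: Variant B 117/287 = 40.8%, Treatment 120/410 = 29.3% → Variant B
Returning users: Variant B 906/2806 = 32.3%, Treatment 341/1614 = 21.1% → Variant B
Overall: Variant B 1142/3258 = 35.1%, Treatment 534/2135 = 25.0% → Variant B
Variant B wins overall and in every user group — no reversal.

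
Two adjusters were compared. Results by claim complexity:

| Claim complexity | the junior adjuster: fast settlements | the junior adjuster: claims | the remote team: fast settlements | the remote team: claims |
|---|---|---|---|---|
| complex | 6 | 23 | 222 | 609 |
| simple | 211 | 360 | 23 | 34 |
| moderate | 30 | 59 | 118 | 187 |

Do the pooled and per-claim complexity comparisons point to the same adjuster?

No

Complex: the junior adjuster 6/23 = 26.1%, the remote team 222/609 = 36.5% → the remote team
Simple: the junior adjuster 211/360 = 58.6%, the remote team 23/34 = 67.6% → the remote team
Moderate: the junior adjuster 30/59 = 50.8%, the remote team 118/187 = 63.1% → the remote team
Overall: the junior adjuster 247/442 = 55.9%, the remote team 363/830 = 43.7% → the junior adjuster
The remote team wins each claim group but the junior adjuster wins overall — the comparison reverses. The remote team's claims skew toward complex, which has a lower base rate.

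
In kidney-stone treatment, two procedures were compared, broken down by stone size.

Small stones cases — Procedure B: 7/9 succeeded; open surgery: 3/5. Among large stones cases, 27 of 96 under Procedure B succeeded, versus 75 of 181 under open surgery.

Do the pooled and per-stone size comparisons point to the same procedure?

No

Small stones: Procedure B 7/9 = 77.8%, open surgery 3/5 = 60.0% → Procedure B
Large stones: Procedure B 27/96 = 28.1%, open surgery 75/181 = 41.4% → open surgery
Overall: Procedure B 34/105 = 32.4%, open surgery 78/186 = 41.9% → open surgery
Neither sweeps: Procedure B wins 1 of 2 groups, open surgery wins 1. Open surgery wins overall but not every group — no Simpson reversal.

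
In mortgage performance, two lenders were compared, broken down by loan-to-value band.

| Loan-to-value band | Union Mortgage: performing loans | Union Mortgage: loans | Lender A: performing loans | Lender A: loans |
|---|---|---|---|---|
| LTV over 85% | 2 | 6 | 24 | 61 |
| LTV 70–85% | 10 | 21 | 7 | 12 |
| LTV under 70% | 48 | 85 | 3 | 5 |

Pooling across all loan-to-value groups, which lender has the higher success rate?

Union Mortgage

LTV over 85%: Union Mortgage 2/6 = 33.3%, Lender A 24/61 = 39.3% → Lender A
LTV 70–85%: Union Mortgage 10/21 = 47.6%, Lender A 7/12 = 58.3% → Lender A
LTV under 70%: Union Mortgage 48/85 = 56.5%, Lender A 3/5 = 60.0% → Lender A
Overall: Union Mortgage 60/112 = 53.6%, Lender A 34/78 = 43.6% → Union Mortgage
(Lender A wins every loan-to-value group but Union Mortgage wins overall — Lender A's loans skew toward the low-rate LTV over 85% group.)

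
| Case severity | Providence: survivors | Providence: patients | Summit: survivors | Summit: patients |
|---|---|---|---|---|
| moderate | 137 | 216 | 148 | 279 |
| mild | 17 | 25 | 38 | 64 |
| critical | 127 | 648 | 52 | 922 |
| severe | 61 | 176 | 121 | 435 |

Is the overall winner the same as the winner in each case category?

Moderate: Providence 137/216 = 63.4%, Summit 148/279 = 53.0% → Providence
Mild: Providence 17/25 = 68.0%, Summit 38/64 = 59.4% → Providence
Critical: Providence 127/648 = 19.6%, Summit 52/922 = 5.6% → Providence
Severe: Providence 61/176 = 34.7%, Summit 121/435 = 27.8% → Providence
Overall: Providence 342/1065 = 32.1%, Summit 359/1700 = 21.1% → Providence
Providence wins overall and in every case group — no reversal.

Yes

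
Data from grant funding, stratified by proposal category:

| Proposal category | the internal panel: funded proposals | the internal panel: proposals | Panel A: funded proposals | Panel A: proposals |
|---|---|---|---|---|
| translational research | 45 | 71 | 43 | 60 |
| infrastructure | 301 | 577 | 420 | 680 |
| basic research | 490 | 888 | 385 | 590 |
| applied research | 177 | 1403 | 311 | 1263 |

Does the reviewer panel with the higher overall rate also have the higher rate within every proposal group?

Translational research: the internal panel 45/71 = 63.4%, Panel A 43/60 = 71.7% → Panel A
Infrastructure: the internal panel 301/577 = 52.2%, Panel A 420/680 = 61.8% → Panel A
Basic research: the internal panel 490/888 = 55.2%, Panel A 385/590 = 65.3% → Panel A
Applied research: the internal panel 177/1403 = 12.6%, Panel A 311/1263 = 24.6% → Panel A
Overall: the internal panel 1013/2939 = 34.5%, Panel A 1159/2593 = 44.7% → Panel A
Panel A wins overall and in every proposal group — no reversal.

Yes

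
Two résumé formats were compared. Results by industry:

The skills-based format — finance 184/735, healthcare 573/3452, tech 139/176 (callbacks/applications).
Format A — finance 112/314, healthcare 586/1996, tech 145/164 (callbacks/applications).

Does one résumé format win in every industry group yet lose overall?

No

Finance: the skills-based format 184/735 = 25.0%, Format A 112/314 = 35.7% → Format A
Healthcare: the skills-based format 573/3452 = 16.6%, Format A 586/1996 = 29.4% → Format A
Tech: the skills-based format 139/176 = 79.0%, Format A 145/164 = 88.4% → Format A
Overall: the skills-based format 896/4363 = 20.5%, Format A 843/2474 = 34.1% → Format A
Format A wins overall and in every industry group — no reversal.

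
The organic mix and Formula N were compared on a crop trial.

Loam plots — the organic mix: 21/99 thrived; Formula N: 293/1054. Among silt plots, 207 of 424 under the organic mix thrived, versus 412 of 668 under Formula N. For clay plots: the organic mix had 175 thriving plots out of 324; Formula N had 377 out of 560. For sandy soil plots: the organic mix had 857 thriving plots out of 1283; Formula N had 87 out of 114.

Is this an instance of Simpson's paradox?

Yes

Loam: the organic mix 21/99 = 21.2%, Formula N 293/1054 = 27.8% → Formula N
Silt: the organic mix 207/424 = 48.8%, Formula N 412/668 = 61.7% → Formula N
Clay: the organic mix 175/324 = 54.0%, Formula N 377/560 = 67.3% → Formula N
Sandy soil: the organic mix 857/1283 = 66.8%, Formula N 87/114 = 76.3% → Formula N
Overall: the organic mix 1260/2130 = 59.2%, Formula N 1169/2396 = 48.8% → the organic mix
Formula N wins each soil group but the organic mix wins overall — the comparison reverses. Formula N's plots skew toward loam, which has a lower base rate.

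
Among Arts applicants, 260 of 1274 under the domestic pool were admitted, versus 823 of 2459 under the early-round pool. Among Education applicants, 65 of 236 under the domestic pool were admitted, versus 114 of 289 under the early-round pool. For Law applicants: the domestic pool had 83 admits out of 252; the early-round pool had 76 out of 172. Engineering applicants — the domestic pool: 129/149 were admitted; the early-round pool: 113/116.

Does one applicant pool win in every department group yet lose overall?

No

Arts: the domestic pool 260/1274 = 20.4%, the early-round pool 823/2459 = 33.5% → the early-round pool
Education: the domestic pool 65/236 = 27.5%, the early-round pool 114/289 = 39.4% → the early-round pool
Law: the domestic pool 83/252 = 32.9%, the early-round pool 76/172 = 44.2% → the early-round pool
Engineering: the domestic pool 129/149 = 86.6%, the early-round pool 113/116 = 97.4% → the early-round pool
Overall: the domestic pool 537/1911 = 28.1%, the early-round pool 1126/3036 = 37.1% → the early-round pool
The early-round pool wins overall and in every department group — no reversal.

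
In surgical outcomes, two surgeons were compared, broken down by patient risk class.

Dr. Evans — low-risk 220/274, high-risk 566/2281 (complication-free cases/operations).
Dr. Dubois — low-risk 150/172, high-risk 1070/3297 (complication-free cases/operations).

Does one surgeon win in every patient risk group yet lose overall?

Low-risk: Dr. Evans 220/274 = 80.3%, Dr. Dubois 150/172 = 87.2% → Dr. Dubois
High-risk: Dr. Evans 566/2281 = 24.8%, Dr. Dubois 1070/3297 = 32.5% → Dr. Dubois
Overall: Dr. Evans 786/2555 = 30.8%, Dr. Dubois 1220/3469 = 35.2% → Dr. Dubois
Dr. Dubois wins overall and in every patient risk group — no reversal.

No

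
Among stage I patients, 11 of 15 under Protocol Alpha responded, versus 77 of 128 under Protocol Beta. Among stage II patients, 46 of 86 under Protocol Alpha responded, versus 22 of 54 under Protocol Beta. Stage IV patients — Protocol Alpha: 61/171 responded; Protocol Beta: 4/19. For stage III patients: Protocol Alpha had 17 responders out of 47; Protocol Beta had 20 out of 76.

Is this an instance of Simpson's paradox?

Stage I: Protocol Alpha 11/15 = 73.3%, Protocol Beta 77/128 = 60.2% → Protocol Alpha
Stage II: Protocol Alpha 46/86 = 53.5%, Protocol Beta 22/54 = 40.7% → Protocol Alpha
Stage IV: Protocol Alpha 61/171 = 35.7%, Protocol Beta 4/19 = 21.1% → Protocol Alpha
Stage III: Protocol Alpha 17/47 = 36.2%, Protocol Beta 20/76 = 26.3% → Protocol Alpha
Overall: Protocol Alpha 135/319 = 42.3%, Protocol Beta 123/277 = 44.4% → Protocol Beta
Protocol Alpha wins each disease group but Protocol Beta wins overall — the comparison reverses. Protocol Alpha's patients skew toward stage IV, which has a lower base rate.

Yes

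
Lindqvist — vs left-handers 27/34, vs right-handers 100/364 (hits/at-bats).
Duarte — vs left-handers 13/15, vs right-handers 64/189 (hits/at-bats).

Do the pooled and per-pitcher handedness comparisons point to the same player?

Vs left-handers: Lindqvist 27/34 = 79.4%, Duarte 13/15 = 86.7% → Duarte
Vs right-handers: Lindqvist 100/364 = 27.5%, Duarte 64/189 = 33.9% → Duarte
Overall: Lindqvist 127/398 = 31.9%, Duarte 77/204 = 37.7% → Duarte
Duarte wins overall and in every pitcher group — no reversal.

Yes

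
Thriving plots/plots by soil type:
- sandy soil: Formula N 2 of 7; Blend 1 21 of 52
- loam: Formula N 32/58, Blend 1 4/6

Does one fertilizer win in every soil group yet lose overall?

Sandy soil: Formula N 2/7 = 28.6%, Blend 1 21/52 = 40.4% → Blend 1
Loam: Formula N 32/58 = 55.2%, Blend 1 4/6 = 66.7% → Blend 1
Overall: Formula N 34/65 = 52.3%, Blend 1 25/58 = 43.1% → Formula N
Blend 1 wins each soil group but Formula N wins overall — the comparison reverses. Blend 1's plots skew toward sandy soil, which has a lower base rate.

Yes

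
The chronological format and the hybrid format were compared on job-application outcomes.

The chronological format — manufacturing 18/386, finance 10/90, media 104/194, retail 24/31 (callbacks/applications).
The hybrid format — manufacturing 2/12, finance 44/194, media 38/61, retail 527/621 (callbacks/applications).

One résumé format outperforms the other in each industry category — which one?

Manufacturing: the chronological format 18/386 = 4.7%, the hybrid format 2/12 = 16.7% → the hybrid format
Finance: the chronological format 10/90 = 11.1%, the hybrid format 44/194 = 22.7% → the hybrid format
Media: the chronological format 104/194 = 53.6%, the hybrid format 38/61 = 62.3% → the hybrid format
Retail: the chronological format 24/31 = 77.4%, the hybrid format 527/621 = 84.9% → the hybrid format
The hybrid format has the higher rate in all 4 groups.

the hybrid format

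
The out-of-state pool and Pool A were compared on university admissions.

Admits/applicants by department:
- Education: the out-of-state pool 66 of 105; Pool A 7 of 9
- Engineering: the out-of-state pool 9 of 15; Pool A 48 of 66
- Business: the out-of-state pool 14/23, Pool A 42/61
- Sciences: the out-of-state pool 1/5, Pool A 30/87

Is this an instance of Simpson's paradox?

Yes

Education: the out-of-state pool 66/105 = 62.9%, Pool A 7/9 = 77.8% → Pool A
Engineering: the out-of-state pool 9/15 = 60.0%, Pool A 48/66 = 72.7% → Pool A
Business: the out-of-state pool 14/23 = 60.9%, Pool A 42/61 = 68.9% → Pool A
Sciences: the out-of-state pool 1/5 = 20.0%, Pool A 30/87 = 34.5% → Pool A
Overall: the out-of-state pool 90/148 = 60.8%, Pool A 127/223 = 57.0% → the out-of-state pool
Pool A wins each department group but the out-of-state pool wins overall — the comparison reverses. Pool A's applicants skew toward Sciences, which has a lower base rate.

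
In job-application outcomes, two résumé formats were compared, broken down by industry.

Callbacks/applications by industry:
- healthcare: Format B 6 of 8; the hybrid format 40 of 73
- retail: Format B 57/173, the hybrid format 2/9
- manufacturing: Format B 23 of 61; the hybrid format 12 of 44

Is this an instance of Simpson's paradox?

Healthcare: Format B 6/8 = 75.0%, the hybrid format 40/73 = 54.8% → Format B
Retail: Format B 57/173 = 32.9%, the hybrid format 2/9 = 22.2% → Format B
Manufacturing: Format B 23/61 = 37.7%, the hybrid format 12/44 = 27.3% → Format B
Overall: Format B 86/242 = 35.5%, the hybrid format 54/126 = 42.9% → the hybrid format
Format B wins each industry group but the hybrid format wins overall — the comparison reverses. Format B's applications skew toward retail, which has a lower base rate.

Yes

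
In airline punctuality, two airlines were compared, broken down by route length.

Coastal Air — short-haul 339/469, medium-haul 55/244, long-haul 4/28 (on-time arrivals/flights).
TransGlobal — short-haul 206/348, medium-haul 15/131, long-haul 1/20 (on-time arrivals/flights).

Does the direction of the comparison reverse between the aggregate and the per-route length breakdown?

Short-haul: Coastal Air 339/469 = 72.3%, TransGlobal 206/348 = 59.2% → Coastal Air
Medium-haul: Coastal Air 55/244 = 22.5%, TransGlobal 15/131 = 11.5% → Coastal Air
Long-haul: Coastal Air 4/28 = 14.3%, TransGlobal 1/20 = 5.0% → Coastal Air
Overall: Coastal Air 398/741 = 53.7%, TransGlobal 222/499 = 44.5% → Coastal Air
Coastal Air wins overall and in every route group — no reversal.

No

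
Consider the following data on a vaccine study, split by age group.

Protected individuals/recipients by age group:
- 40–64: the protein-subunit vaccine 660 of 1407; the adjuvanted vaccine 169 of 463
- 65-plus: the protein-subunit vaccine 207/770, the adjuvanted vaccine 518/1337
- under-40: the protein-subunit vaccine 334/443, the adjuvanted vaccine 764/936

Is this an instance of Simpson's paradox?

40–64: the protein-subunit vaccine 660/1407 = 46.9%, the adjuvanted vaccine 169/463 = 36.5% → the protein-subunit vaccine
65-plus: the protein-subunit vaccine 207/770 = 26.9%, the adjuvanted vaccine 518/1337 = 38.7% → the adjuvanted vaccine
Under-40: the protein-subunit vaccine 334/443 = 75.4%, the adjuvanted vaccine 764/936 = 81.6% → the adjuvanted vaccine
Overall: the protein-subunit vaccine 1201/2620 = 45.8%, the adjuvanted vaccine 1451/2736 = 53.0% → the adjuvanted vaccine
Neither sweeps: the protein-subunit vaccine wins 1 of 3 groups, the adjuvanted vaccine wins 2. The adjuvanted vaccine wins overall but not every group — no Simpson reversal.

No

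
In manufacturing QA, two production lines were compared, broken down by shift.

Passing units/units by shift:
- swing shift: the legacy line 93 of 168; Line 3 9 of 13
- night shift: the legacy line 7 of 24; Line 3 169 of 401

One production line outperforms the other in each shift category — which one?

Swing shift: the legacy line 93/168 = 55.4%, Line 3 9/13 = 69.2% → Line 3
Night shift: the legacy line 7/24 = 29.2%, Line 3 169/401 = 42.1% → Line 3
Line 3 has the higher rate in both groups.

Line 3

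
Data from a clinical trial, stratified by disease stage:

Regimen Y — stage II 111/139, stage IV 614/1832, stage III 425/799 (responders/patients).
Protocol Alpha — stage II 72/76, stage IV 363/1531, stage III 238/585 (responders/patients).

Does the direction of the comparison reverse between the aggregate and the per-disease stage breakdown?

Stage II: Regimen Y 111/139 = 79.9%, Protocol Alpha 72/76 = 94.7% → Protocol Alpha
Stage IV: Regimen Y 614/1832 = 33.5%, Protocol Alpha 363/1531 = 23.7% → Regimen Y
Stage III: Regimen Y 425/799 = 53.2%, Protocol Alpha 238/585 = 40.7% → Regimen Y
Overall: Regimen Y 1150/2770 = 41.5%, Protocol Alpha 673/2192 = 30.7% → Regimen Y
Neither sweeps: Regimen Y wins 2 of 3 groups, Protocol Alpha wins 1. Regimen Y wins overall but not every group — no Simpson reversal.

No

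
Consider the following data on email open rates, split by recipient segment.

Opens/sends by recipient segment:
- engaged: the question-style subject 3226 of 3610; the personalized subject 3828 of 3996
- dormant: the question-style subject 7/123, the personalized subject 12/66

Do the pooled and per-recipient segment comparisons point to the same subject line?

Yes

Engaged: the question-style subject 3226/3610 = 89.4%, the personalized subject 3828/3996 = 95.8% → the personalized subject
Dormant: the question-style subject 7/123 = 5.7%, the personalized subject 12/66 = 18.2% → the personalized subject
Overall: the question-style subject 3233/3733 = 86.6%, the personalized subject 3840/4062 = 94.5% → the personalized subject
The personalized subject wins overall and in every recipient group — no reversal.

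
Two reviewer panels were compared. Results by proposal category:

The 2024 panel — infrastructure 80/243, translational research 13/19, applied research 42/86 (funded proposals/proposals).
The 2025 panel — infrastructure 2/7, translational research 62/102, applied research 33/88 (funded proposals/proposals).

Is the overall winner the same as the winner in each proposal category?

No

Infrastructure: the 2024 panel 80/243 = 32.9%, the 2025 panel 2/7 = 28.6% → the 2024 panel
Translational research: the 2024 panel 13/19 = 68.4%, the 2025 panel 62/102 = 60.8% → the 2024 panel
Applied research: the 2024 panel 42/86 = 48.8%, the 2025 panel 33/88 = 37.5% → the 2024 panel
Overall: the 2024 panel 135/348 = 38.8%, the 2025 panel 97/197 = 49.2% → the 2025 panel
The 2024 panel wins each proposal group but the 2025 panel wins overall — the comparison reverses. The 2024 panel's proposals skew toward infrastructure, which has a lower base rate.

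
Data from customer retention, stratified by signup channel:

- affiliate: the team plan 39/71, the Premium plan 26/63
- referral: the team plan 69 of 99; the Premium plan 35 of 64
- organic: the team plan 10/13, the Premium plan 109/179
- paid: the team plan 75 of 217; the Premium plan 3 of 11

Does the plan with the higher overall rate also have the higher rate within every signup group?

No

Affiliate: the team plan 39/71 = 54.9%, the Premium plan 26/63 = 41.3% → the team plan
Referral: the team plan 69/99 = 69.7%, the Premium plan 35/64 = 54.7% → the team plan
Organic: the team plan 10/13 = 76.9%, the Premium plan 109/179 = 60.9% → the team plan
Paid: the team plan 75/217 = 34.6%, the Premium plan 3/11 = 27.3% → the team plan
Overall: the team plan 193/400 = 48.2%, the Premium plan 173/317 = 54.6% → the Premium plan
The team plan wins each signup group but the Premium plan wins overall — the comparison reverses. The team plan's customers skew toward paid, which has a lower base rate.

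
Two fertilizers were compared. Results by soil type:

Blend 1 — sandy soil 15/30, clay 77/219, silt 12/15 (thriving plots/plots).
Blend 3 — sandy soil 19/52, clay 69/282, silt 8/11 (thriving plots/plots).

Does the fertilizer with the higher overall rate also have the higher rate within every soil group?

Yes

Sandy soil: Blend 1 15/30 = 50.0%, Blend 3 19/52 = 36.5% → Blend 1
Clay: Blend 1 77/219 = 35.2%, Blend 3 69/282 = 24.5% → Blend 1
Silt: Blend 1 12/15 = 80.0%, Blend 3 8/11 = 72.7% → Blend 1
Overall: Blend 1 104/264 = 39.4%, Blend 3 96/345 = 27.8% → Blend 1
Blend 1 wins overall and in every soil group — no reversal.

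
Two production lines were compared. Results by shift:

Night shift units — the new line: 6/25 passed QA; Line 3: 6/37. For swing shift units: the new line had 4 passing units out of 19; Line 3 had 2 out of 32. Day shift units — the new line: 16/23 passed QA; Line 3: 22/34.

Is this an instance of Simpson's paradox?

Night shift: the new line 6/25 = 24.0%, Line 3 6/37 = 16.2% → the new line
Swing shift: the new line 4/19 = 21.1%, Line 3 2/32 = 6.2% → the new line
Day shift: the new line 16/23 = 69.6%, Line 3 22/34 = 64.7% → the new line
Overall: the new line 26/67 = 38.8%, Line 3 30/103 = 29.1% → the new line
The new line wins overall and in every shift group — no reversal.

No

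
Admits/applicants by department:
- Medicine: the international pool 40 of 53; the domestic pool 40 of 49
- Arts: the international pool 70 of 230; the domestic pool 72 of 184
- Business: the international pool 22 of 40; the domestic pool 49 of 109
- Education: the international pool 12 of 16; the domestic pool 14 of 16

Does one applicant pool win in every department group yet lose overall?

No

Medicine: the international pool 40/53 = 75.5%, the domestic pool 40/49 = 81.6% → the domestic pool
Arts: the international pool 70/230 = 30.4%, the domestic pool 72/184 = 39.1% → the domestic pool
Business: the international pool 22/40 = 55.0%, the domestic pool 49/109 = 45.0% → the international pool
Education: the international pool 12/16 = 75.0%, the domestic pool 14/16 = 87.5% → the domestic pool
Overall: the international pool 144/339 = 42.5%, the domestic pool 175/358 = 48.9% → the domestic pool
Neither sweeps: the international pool wins 1 of 4 groups, the domestic pool wins 3. The domestic pool wins overall but not every group — no Simpson reversal.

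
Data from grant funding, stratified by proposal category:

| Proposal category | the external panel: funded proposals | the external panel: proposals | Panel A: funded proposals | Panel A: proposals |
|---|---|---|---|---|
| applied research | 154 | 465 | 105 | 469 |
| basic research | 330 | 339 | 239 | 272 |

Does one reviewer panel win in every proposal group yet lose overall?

No

Applied research: the external panel 154/465 = 33.1%, Panel A 105/469 = 22.4% → the external panel
Basic research: the external panel 330/339 = 97.3%, Panel A 239/272 = 87.9% → the external panel
Overall: the external panel 484/804 = 60.2%, Panel A 344/741 = 46.4% → the external panel
The external panel wins overall and in every proposal group — no reversal.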